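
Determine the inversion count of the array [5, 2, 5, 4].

Finding inversions in [5, 2, 5, 4]:

(0, 1): arr[0]=5 > arr[1]=2
(0, 3): arr[0]=5 > arr[3]=4
(2, 3): arr[2]=5 > arr[3]=4

Total inversions: 3

The array has 3 inversion(s): (0,1), (0,3), (2,3). Each pair (i,j) satisfies i < j and arr[i] > arr[j].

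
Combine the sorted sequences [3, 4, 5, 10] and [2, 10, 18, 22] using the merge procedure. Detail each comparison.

Merging process:

Compare 3 vs 2: take 2 from right. Merged: [2]
Compare 3 vs 10: take 3 from left. Merged: [2, 3]
Compare 4 vs 10: take 4 from left. Merged: [2, 3, 4]
Compare 5 vs 10: take 5 from left. Merged: [2, 3, 4, 5]
Compare 10 vs 10: take 10 from left. Merged: [2, 3, 4, 5, 10]
Append remaining from right: [10, 18, 22]. Merged: [2, 3, 4, 5, 10, 10, 18, 22]

Final merged array: [2, 3, 4, 5, 10, 10, 18, 22]
Total comparisons: 5

The merged array is [2, 3, 4, 5, 10, 10, 18, 22], requiring 5 comparisons. The merge step runs in O(n) time where n is the total number of elements.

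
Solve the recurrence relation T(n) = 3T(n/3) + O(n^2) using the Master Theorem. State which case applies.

Master Theorem for T(n) = 3T(n/3) + O(n^2):

a = 3, b = 3, c = 2
log_b(a) = log_3(3) = 1.0000

Case 3: c = 2 > log_3(3) = 1.0000
T(n) = O(n^2) = O(n^2)

For T(n) = 3T(n/3) + O(n^2): log_3(3) = 1.0000. This is Case 3 of the Master Theorem (c > log_b(a), work dominated by root), giving O(n^2).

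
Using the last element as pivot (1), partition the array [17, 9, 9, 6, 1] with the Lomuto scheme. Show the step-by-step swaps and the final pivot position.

Lomuto partition with pivot = 1:

Initial array: [17, 9, 9, 6, 1]

arr[0]=17 > 1: no swap
arr[1]=9 > 1: no swap
arr[2]=9 > 1: no swap
arr[3]=6 > 1: no swap

Place pivot at position 0: [1, 9, 9, 6, 17]
Pivot position: 0

After partitioning with pivot 1, the array becomes [1, 9, 9, 6, 17]. The pivot is placed at index 0. All elements to the left of the pivot are <= 1, and all elements to the right are > 1.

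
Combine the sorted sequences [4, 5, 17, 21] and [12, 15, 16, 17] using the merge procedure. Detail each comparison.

Merging process:

Compare 4 vs 12: take 4 from left. Merged: [4]
Compare 5 vs 12: take 5 from left. Merged: [4, 5]
Compare 17 vs 12: take 12 from right. Merged: [4, 5, 12]
Compare 17 vs 15: take 15 from right. Merged: [4, 5, 12, 15]
Compare 17 vs 16: take 16 from right. Merged: [4, 5, 12, 15, 16]
Compare 17 vs 17: take 17 from left. Merged: [4, 5, 12, 15, 16, 17]
Compare 21 vs 17: take 17 from right. Merged: [4, 5, 12, 15, 16, 17, 17]
Append remaining from left: [21]. Merged: [4, 5, 12, 15, 16, 17, 17, 21]

Final merged array: [4, 5, 12, 15, 16, 17, 17, 21]
Total comparisons: 7

The merged array is [4, 5, 12, 15, 16, 17, 17, 21], requiring 7 comparisons. The merge step runs in O(n) time where n is the total number of elements.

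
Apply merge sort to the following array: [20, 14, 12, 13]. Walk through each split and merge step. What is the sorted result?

Merge sort trace:

Split: [20, 14, 12, 13] -> [20, 14] and [12, 13]
  Split: [20, 14] -> [20] and [14]
  Merge: [20] + [14] -> [14, 20]
  Split: [12, 13] -> [12] and [13]
  Merge: [12] + [13] -> [12, 13]
Merge: [14, 20] + [12, 13] -> [12, 13, 14, 20]

Final sorted array: [12, 13, 14, 20]

The merge sort proceeds by recursively splitting the array and merging sorted halves.
After all merges, the sorted array is [12, 13, 14, 20].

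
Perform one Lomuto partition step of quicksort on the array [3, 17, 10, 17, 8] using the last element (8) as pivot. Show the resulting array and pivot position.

Lomuto partition with pivot = 8:

Initial array: [3, 17, 10, 17, 8]

arr[0]=3 <= 8: swap with position 0, array becomes [3, 17, 10, 17, 8]
arr[1]=17 > 8: no swap
arr[2]=10 > 8: no swap
arr[3]=17 > 8: no swap

Place pivot at position 1: [3, 8, 10, 17, 17]
Pivot position: 1

After partitioning with pivot 8, the array becomes [3, 8, 10, 17, 17]. The pivot is placed at index 1. All elements to the left of the pivot are <= 8, and all elements to the right are > 8.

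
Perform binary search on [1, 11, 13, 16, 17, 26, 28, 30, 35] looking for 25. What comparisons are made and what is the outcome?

Binary search for 25 in [1, 11, 13, 16, 17, 26, 28, 30, 35]:

lo=0, hi=8, mid=4, arr[mid]=17 -> 17 < 25, search right half
lo=5, hi=8, mid=6, arr[mid]=28 -> 28 > 25, search left half
lo=5, hi=5, mid=5, arr[mid]=26 -> 26 > 25, search left half
lo=5 > hi=4, target 25 not found

Binary search determines that 25 is not in the array after 3 comparisons. The search space was exhausted without finding the target.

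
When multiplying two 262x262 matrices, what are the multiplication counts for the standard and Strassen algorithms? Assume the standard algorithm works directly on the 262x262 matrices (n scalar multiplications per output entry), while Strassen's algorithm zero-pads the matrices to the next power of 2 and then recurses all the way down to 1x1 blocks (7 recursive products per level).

Matrix multiplication for 262x262 matrices:

Strassen's algorithm requires power-of-2 dimensions. Pad 262x262 to 512x512 (next power of 2).

Standard algorithm: 262^3 = 17984728 multiplications
Strassen's algorithm: 7^(log2(512)) = 7^9 = 40353607 multiplications
Difference: 17984728 - 40353607 = -22368879 (Strassen uses MORE here due to padding overhead — for small or just-over-power-of-2 n, padding can outweigh the per-level savings)

Standard: 17984728 multiplications (262^3). Strassen: 40353607 multiplications (7^9, after padding to 512x512). Strassen reduces 8 recursive multiplications to 7 at each level.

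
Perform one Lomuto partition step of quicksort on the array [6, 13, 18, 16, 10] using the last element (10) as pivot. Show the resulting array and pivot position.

Lomuto partition with pivot = 10:

Initial array: [6, 13, 18, 16, 10]

arr[0]=6 <= 10: swap with position 0, array becomes [6, 13, 18, 16, 10]
arr[1]=13 > 10: no swap
arr[2]=18 > 10: no swap
arr[3]=16 > 10: no swap

Place pivot at position 1: [6, 10, 18, 16, 13]
Pivot position: 1

After partitioning with pivot 10, the array becomes [6, 10, 18, 16, 13]. The pivot is placed at index 1. All elements to the left of the pivot are <= 10, and all elements to the right are > 10.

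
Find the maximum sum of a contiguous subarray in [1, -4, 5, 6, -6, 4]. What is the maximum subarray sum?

Using Kadane's algorithm on [1, -4, 5, 6, -6, 4]:

Scanning through the array:
Position 1 (value -4): max_ending_here = -3, max_so_far = 1
Position 2 (value 5): max_ending_here = 5, max_so_far = 5
Position 3 (value 6): max_ending_here = 11, max_so_far = 11
Position 4 (value -6): max_ending_here = 5, max_so_far = 11
Position 5 (value 4): max_ending_here = 9, max_so_far = 11

Maximum subarray: [5, 6]
Maximum sum: 11

The maximum subarray is [5, 6] with sum 11. This subarray runs from index 2 to index 3.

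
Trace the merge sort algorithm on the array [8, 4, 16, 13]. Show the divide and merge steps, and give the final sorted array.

Merge sort trace:

Split: [8, 4, 16, 13] -> [8, 4] and [16, 13]
  Split: [8, 4] -> [8] and [4]
  Merge: [8] + [4] -> [4, 8]
  Split: [16, 13] -> [16] and [13]
  Merge: [16] + [13] -> [13, 16]
Merge: [4, 8] + [13, 16] -> [4, 8, 13, 16]

Final sorted array: [4, 8, 13, 16]

The merge sort proceeds by recursively splitting the array and merging sorted halves.
After all merges, the sorted array is [4, 8, 13, 16].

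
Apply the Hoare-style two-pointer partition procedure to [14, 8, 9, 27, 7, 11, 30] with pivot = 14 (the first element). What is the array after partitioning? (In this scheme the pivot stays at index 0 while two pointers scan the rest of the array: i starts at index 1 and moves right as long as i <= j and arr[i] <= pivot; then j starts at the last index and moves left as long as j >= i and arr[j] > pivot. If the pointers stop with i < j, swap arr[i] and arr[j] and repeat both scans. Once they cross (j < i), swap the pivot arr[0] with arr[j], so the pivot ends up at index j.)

Hoare-style two-pointer partition with pivot = 14:

Initial array: [14, 8, 9, 27, 7, 11, 30]

Pointers start at i = 1, j = 6.
i stops at index 3 (arr[3]=27 > 14), j stops at index 5 (arr[5]=11 <= 14): swap arr[3] and arr[5], array becomes [14, 8, 9, 11, 7, 27, 30]
i ends at 5, j ends at 4: the pointers have crossed (j < i), so scanning stops.

Swap pivot arr[0] with arr[4] to place pivot at position 4: [7, 8, 9, 11, 14, 27, 30]
Pivot position: 4

After partitioning with pivot 14, the array becomes [7, 8, 9, 11, 14, 27, 30]. The pivot is placed at index 4. All elements to the left of the pivot are <= 14, and all elements to the right are > 14.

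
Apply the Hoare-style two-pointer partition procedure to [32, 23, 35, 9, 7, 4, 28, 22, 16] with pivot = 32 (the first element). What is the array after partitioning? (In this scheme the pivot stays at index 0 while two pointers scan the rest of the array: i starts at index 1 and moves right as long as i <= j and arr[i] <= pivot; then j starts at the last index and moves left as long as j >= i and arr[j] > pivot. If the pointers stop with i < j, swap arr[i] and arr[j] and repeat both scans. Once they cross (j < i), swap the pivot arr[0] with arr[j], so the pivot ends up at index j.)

Hoare-style two-pointer partition with pivot = 32:

Initial array: [32, 23, 35, 9, 7, 4, 28, 22, 16]

Pointers start at i = 1, j = 8.
i stops at index 2 (arr[2]=35 > 32), j stops at index 8 (arr[8]=16 <= 32): swap arr[2] and arr[8], array becomes [32, 23, 16, 9, 7, 4, 28, 22, 35]
i ends at 8, j ends at 7: the pointers have crossed (j < i), so scanning stops.

Swap pivot arr[0] with arr[7] to place pivot at position 7: [22, 23, 16, 9, 7, 4, 28, 32, 35]
Pivot position: 7

After partitioning with pivot 32, the array becomes [22, 23, 16, 9, 7, 4, 28, 32, 35]. The pivot is placed at index 7. All elements to the left of the pivot are <= 32, and all elements to the right are > 32.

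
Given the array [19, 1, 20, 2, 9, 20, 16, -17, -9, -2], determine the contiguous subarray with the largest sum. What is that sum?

Using Kadane's algorithm on [19, 1, 20, 2, 9, 20, 16, -17, -9, -2]:

Scanning through the array:
Position 1 (value 1): max_ending_here = 20, max_so_far = 20
Position 2 (value 20): max_ending_here = 40, max_so_far = 40
Position 3 (value 2): max_ending_here = 42, max_so_far = 42
Position 4 (value 9): max_ending_here = 51, max_so_far = 51
Position 5 (value 20): max_ending_here = 71, max_so_far = 71
Position 6 (value 16): max_ending_here = 87, max_so_far = 87
Position 7 (value -17): max_ending_here = 70, max_so_far = 87
Position 8 (value -9): max_ending_here = 61, max_so_far = 87
Position 9 (value -2): max_ending_here = 59, max_so_far = 87

Maximum subarray: [19, 1, 20, 2, 9, 20, 16]
Maximum sum: 87

The maximum subarray is [19, 1, 20, 2, 9, 20, 16] with sum 87. This subarray runs from index 0 to index 6.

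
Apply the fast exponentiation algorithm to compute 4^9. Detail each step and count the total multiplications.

Computing 4^9 by squaring (build up from 4^1; each line after the first costs one multiplication):

4^1 = 4
4^2 = (4^1)^2 = 4^2 = 16
4^4 = (4^2)^2 = 16^2 = 256
4^8 = (4^4)^2 = 256^2 = 65536
4^9 = 4 * 4^8 = 4 * 65536 = 262144

Result: 262144
Multiplications needed: 4 (4 lines after 4^1)

4^9 = 262144. Using exponentiation by squaring, this requires 4 multiplications. The key idea: if the exponent is even, square the half-power; if odd, multiply by the base once.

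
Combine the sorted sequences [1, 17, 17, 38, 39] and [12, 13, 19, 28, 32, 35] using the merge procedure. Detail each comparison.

Merging process:

Compare 1 vs 12: take 1 from left. Merged: [1]
Compare 17 vs 12: take 12 from right. Merged: [1, 12]
Compare 17 vs 13: take 13 from right. Merged: [1, 12, 13]
Compare 17 vs 19: take 17 from left. Merged: [1, 12, 13, 17]
Compare 17 vs 19: take 17 from left. Merged: [1, 12, 13, 17, 17]
Compare 38 vs 19: take 19 from right. Merged: [1, 12, 13, 17, 17, 19]
Compare 38 vs 28: take 28 from right. Merged: [1, 12, 13, 17, 17, 19, 28]
Compare 38 vs 32: take 32 from right. Merged: [1, 12, 13, 17, 17, 19, 28, 32]
Compare 38 vs 35: take 35 from right. Merged: [1, 12, 13, 17, 17, 19, 28, 32, 35]
Append remaining from left: [38, 39]. Merged: [1, 12, 13, 17, 17, 19, 28, 32, 35, 38, 39]

Final merged array: [1, 12, 13, 17, 17, 19, 28, 32, 35, 38, 39]
Total comparisons: 9

The merged array is [1, 12, 13, 17, 17, 19, 28, 32, 35, 38, 39], requiring 9 comparisons. The merge step runs in O(n) time where n is the total number of elements.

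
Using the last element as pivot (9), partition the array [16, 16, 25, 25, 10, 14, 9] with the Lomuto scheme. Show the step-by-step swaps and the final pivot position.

Lomuto partition with pivot = 9:

Initial array: [16, 16, 25, 25, 10, 14, 9]

arr[0]=16 > 9: no swap
arr[1]=16 > 9: no swap
arr[2]=25 > 9: no swap
arr[3]=25 > 9: no swap
arr[4]=10 > 9: no swap
arr[5]=14 > 9: no swap

Place pivot at position 0: [9, 16, 25, 25, 10, 14, 16]
Pivot position: 0

After partitioning with pivot 9, the array becomes [9, 16, 25, 25, 10, 14, 16]. The pivot is placed at index 0. All elements to the left of the pivot are <= 9, and all elements to the right are > 9.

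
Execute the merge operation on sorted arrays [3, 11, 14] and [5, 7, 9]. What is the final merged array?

Merging process:

Compare 3 vs 5: take 3 from left. Merged: [3]
Compare 11 vs 5: take 5 from right. Merged: [3, 5]
Compare 11 vs 7: take 7 from right. Merged: [3, 5, 7]
Compare 11 vs 9: take 9 from right. Merged: [3, 5, 7, 9]
Append remaining from left: [11, 14]. Merged: [3, 5, 7, 9, 11, 14]

Final merged array: [3, 5, 7, 9, 11, 14]
Total comparisons: 4

The merged array is [3, 5, 7, 9, 11, 14], requiring 4 comparisons. The merge step runs in O(n) time where n is the total number of elements.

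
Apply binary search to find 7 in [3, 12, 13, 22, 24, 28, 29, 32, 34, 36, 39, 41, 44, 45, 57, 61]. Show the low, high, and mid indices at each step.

Binary search for 7 in [3, 12, 13, 22, 24, 28, 29, 32, 34, 36, 39, 41, 44, 45, 57, 61]:

lo=0, hi=15, mid=7, arr[mid]=32 -> 32 > 7, search left half
lo=0, hi=6, mid=3, arr[mid]=22 -> 22 > 7, search left half
lo=0, hi=2, mid=1, arr[mid]=12 -> 12 > 7, search left half
lo=0, hi=0, mid=0, arr[mid]=3 -> 3 < 7, search right half
lo=1 > hi=0, target 7 not found

Binary search determines that 7 is not in the array after 4 comparisons. The search space was exhausted without finding the target.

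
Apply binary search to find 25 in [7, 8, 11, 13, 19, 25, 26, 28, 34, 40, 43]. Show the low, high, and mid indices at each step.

Binary search for 25 in [7, 8, 11, 13, 19, 25, 26, 28, 34, 40, 43]:

lo=0, hi=10, mid=5, arr[mid]=25 -> Found target at index 5!

Binary search finds 25 at index 5 after 1 comparisons. The search repeatedly halves the search space by comparing with the middle element.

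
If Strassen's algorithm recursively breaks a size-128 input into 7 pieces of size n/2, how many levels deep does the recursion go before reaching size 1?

For divide and conquer with division factor 2:

Problem sizes at each level:
Level 0: 128
Level 1: 64
Level 2: 32
Level 3: 16
Level 4: 8
Level 5: 4
Level 6: 2
Level 7: 1

The root is level 0 and the size-1 base case is level 7 (the tree spans levels 0 through 7, i.e. 8 levels counting the root), so the depth is the number of divisions: log_2(128) = 7

The recursion tree depth is log_2(128) = 7. At each level, the problem size is divided by 2, so it takes 7 divisions to reduce to a base case of size 1. The algorithm makes 7 recursive calls at each level.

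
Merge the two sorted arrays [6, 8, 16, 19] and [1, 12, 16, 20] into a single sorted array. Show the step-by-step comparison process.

Merging process:

Compare 6 vs 1: take 1 from right. Merged: [1]
Compare 6 vs 12: take 6 from left. Merged: [1, 6]
Compare 8 vs 12: take 8 from left. Merged: [1, 6, 8]
Compare 16 vs 12: take 12 from right. Merged: [1, 6, 8, 12]
Compare 16 vs 16: take 16 from left. Merged: [1, 6, 8, 12, 16]
Compare 19 vs 16: take 16 from right. Merged: [1, 6, 8, 12, 16, 16]
Compare 19 vs 20: take 19 from left. Merged: [1, 6, 8, 12, 16, 16, 19]
Append remaining from right: [20]. Merged: [1, 6, 8, 12, 16, 16, 19, 20]

Final merged array: [1, 6, 8, 12, 16, 16, 19, 20]
Total comparisons: 7

The merged array is [1, 6, 8, 12, 16, 16, 19, 20], requiring 7 comparisons. The merge step runs in O(n) time where n is the total number of elements.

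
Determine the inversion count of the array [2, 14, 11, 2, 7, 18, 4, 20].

Finding inversions in [2, 14, 11, 2, 7, 18, 4, 20]:

(1, 2): arr[1]=14 > arr[2]=11
(1, 3): arr[1]=14 > arr[3]=2
(1, 4): arr[1]=14 > arr[4]=7
(1, 6): arr[1]=14 > arr[6]=4
(2, 3): arr[2]=11 > arr[3]=2
(2, 4): arr[2]=11 > arr[4]=7
(2, 6): arr[2]=11 > arr[6]=4
(4, 6): arr[4]=7 > arr[6]=4
(5, 6): arr[5]=18 > arr[6]=4

Total inversions: 9

The array has 9 inversion(s): (1,2), (1,3), (1,4), (1,6), (2,3), (2,4), (2,6), (4,6), (5,6). Each pair (i,j) satisfies i < j and arr[i] > arr[j].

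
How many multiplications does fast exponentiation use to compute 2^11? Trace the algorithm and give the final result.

Computing 2^11 by squaring (build up from 2^1; each line after the first costs one multiplication):

2^1 = 2
2^2 = (2^1)^2 = 2^2 = 4
2^4 = (2^2)^2 = 4^2 = 16
2^5 = 2 * 2^4 = 2 * 16 = 32
2^10 = (2^5)^2 = 32^2 = 1024
2^11 = 2 * 2^10 = 2 * 1024 = 2048

Result: 2048
Multiplications needed: 5 (5 lines after 2^1)

2^11 = 2048. Using exponentiation by squaring, this requires 5 multiplications. The key idea: if the exponent is even, square the half-power; if odd, multiply by the base once.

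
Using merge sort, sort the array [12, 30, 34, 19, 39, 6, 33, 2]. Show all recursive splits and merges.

Merge sort trace:

Split: [12, 30, 34, 19, 39, 6, 33, 2] -> [12, 30, 34, 19] and [39, 6, 33, 2]
  Split: [12, 30, 34, 19] -> [12, 30] and [34, 19]
    Split: [12, 30] -> [12] and [30]
    Merge: [12] + [30] -> [12, 30]
    Split: [34, 19] -> [34] and [19]
    Merge: [34] + [19] -> [19, 34]
  Merge: [12, 30] + [19, 34] -> [12, 19, 30, 34]
  Split: [39, 6, 33, 2] -> [39, 6] and [33, 2]
    Split: [39, 6] -> [39] and [6]
    Merge: [39] + [6] -> [6, 39]
    Split: [33, 2] -> [33] and [2]
    Merge: [33] + [2] -> [2, 33]
  Merge: [6, 39] + [2, 33] -> [2, 6, 33, 39]
Merge: [12, 19, 30, 34] + [2, 6, 33, 39] -> [2, 6, 12, 19, 30, 33, 34, 39]

Final sorted array: [2, 6, 12, 19, 30, 33, 34, 39]

The merge sort proceeds by recursively splitting the array and merging sorted halves.
After all merges, the sorted array is [2, 6, 12, 19, 30, 33, 34, 39].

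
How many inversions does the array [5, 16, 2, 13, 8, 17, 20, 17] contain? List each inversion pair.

Finding inversions in [5, 16, 2, 13, 8, 17, 20, 17]:

(0, 2): arr[0]=5 > arr[2]=2
(1, 2): arr[1]=16 > arr[2]=2
(1, 3): arr[1]=16 > arr[3]=13
(1, 4): arr[1]=16 > arr[4]=8
(3, 4): arr[3]=13 > arr[4]=8
(6, 7): arr[6]=20 > arr[7]=17

Total inversions: 6

The array has 6 inversion(s): (0,2), (1,2), (1,3), (1,4), (3,4), (6,7). Each pair (i,j) satisfies i < j and arr[i] > arr[j].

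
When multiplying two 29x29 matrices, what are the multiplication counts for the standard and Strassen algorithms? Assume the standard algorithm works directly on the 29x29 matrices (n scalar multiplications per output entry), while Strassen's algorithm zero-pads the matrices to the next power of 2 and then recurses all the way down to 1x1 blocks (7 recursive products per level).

Matrix multiplication for 29x29 matrices:

Strassen's algorithm requires power-of-2 dimensions. Pad 29x29 to 32x32 (next power of 2).

Standard algorithm: 29^3 = 24389 multiplications
Strassen's algorithm: 7^(log2(32)) = 7^5 = 16807 multiplications
Savings: 24389 - 16807 = 7582 multiplications

Standard: 24389 multiplications (29^3). Strassen: 16807 multiplications (7^5, after padding to 32x32). Strassen reduces 8 recursive multiplications to 7 at each level.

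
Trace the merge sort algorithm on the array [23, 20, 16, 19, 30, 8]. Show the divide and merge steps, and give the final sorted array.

Merge sort trace:

Split: [23, 20, 16, 19, 30, 8] -> [23, 20, 16] and [19, 30, 8]
  Split: [23, 20, 16] -> [23] and [20, 16]
    Split: [20, 16] -> [20] and [16]
    Merge: [20] + [16] -> [16, 20]
  Merge: [23] + [16, 20] -> [16, 20, 23]
  Split: [19, 30, 8] -> [19] and [30, 8]
    Split: [30, 8] -> [30] and [8]
    Merge: [30] + [8] -> [8, 30]
  Merge: [19] + [8, 30] -> [8, 19, 30]
Merge: [16, 20, 23] + [8, 19, 30] -> [8, 16, 19, 20, 23, 30]

Final sorted array: [8, 16, 19, 20, 23, 30]

The merge sort proceeds by recursively splitting the array and merging sorted halves.
After all merges, the sorted array is [8, 16, 19, 20, 23, 30].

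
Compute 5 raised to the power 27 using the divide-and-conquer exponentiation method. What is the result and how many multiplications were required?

Computing 5^27 by squaring (build up from 5^1; each line after the first costs one multiplication):

5^1 = 5
5^2 = (5^1)^2 = 5^2 = 25
5^3 = 5 * 5^2 = 5 * 25 = 125
5^6 = (5^3)^2 = 125^2 = 15625
5^12 = (5^6)^2 = 15625^2 = 244140625
5^13 = 5 * 5^12 = 5 * 244140625 = 1220703125
5^26 = (5^13)^2 = 1220703125^2 = 1490116119384765625
5^27 = 5 * 5^26 = 5 * 1490116119384765625 = 7450580596923828125

Result: 7450580596923828125
Multiplications needed: 7 (7 lines after 5^1)

5^27 = 7450580596923828125. Using exponentiation by squaring, this requires 7 multiplications. The key idea: if the exponent is even, square the half-power; if odd, multiply by the base once.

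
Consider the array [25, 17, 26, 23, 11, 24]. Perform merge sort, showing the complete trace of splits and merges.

Merge sort trace:

Split: [25, 17, 26, 23, 11, 24] -> [25, 17, 26] and [23, 11, 24]
  Split: [25, 17, 26] -> [25] and [17, 26]
    Split: [17, 26] -> [17] and [26]
    Merge: [17] + [26] -> [17, 26]
  Merge: [25] + [17, 26] -> [17, 25, 26]
  Split: [23, 11, 24] -> [23] and [11, 24]
    Split: [11, 24] -> [11] and [24]
    Merge: [11] + [24] -> [11, 24]
  Merge: [23] + [11, 24] -> [11, 23, 24]
Merge: [17, 25, 26] + [11, 23, 24] -> [11, 17, 23, 24, 25, 26]

Final sorted array: [11, 17, 23, 24, 25, 26]

The merge sort proceeds by recursively splitting the array and merging sorted halves.
After all merges, the sorted array is [11, 17, 23, 24, 25, 26].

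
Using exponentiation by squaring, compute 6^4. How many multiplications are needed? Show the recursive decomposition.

Computing 6^4 by squaring (build up from 6^1; each line after the first costs one multiplication):

6^1 = 6
6^2 = (6^1)^2 = 6^2 = 36
6^4 = (6^2)^2 = 36^2 = 1296

Result: 1296
Multiplications needed: 2 (2 lines after 6^1)

6^4 = 1296. Using exponentiation by squaring, this requires 2 multiplications. The key idea: if the exponent is even, square the half-power; if odd, multiply by the base once.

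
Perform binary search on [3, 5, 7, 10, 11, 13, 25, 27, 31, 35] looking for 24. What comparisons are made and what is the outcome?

Binary search for 24 in [3, 5, 7, 10, 11, 13, 25, 27, 31, 35]:

lo=0, hi=9, mid=4, arr[mid]=11 -> 11 < 24, search right half
lo=5, hi=9, mid=7, arr[mid]=27 -> 27 > 24, search left half
lo=5, hi=6, mid=5, arr[mid]=13 -> 13 < 24, search right half
lo=6, hi=6, mid=6, arr[mid]=25 -> 25 > 24, search left half
lo=6 > hi=5, target 24 not found

Binary search determines that 24 is not in the array after 4 comparisons. The search space was exhausted without finding the target.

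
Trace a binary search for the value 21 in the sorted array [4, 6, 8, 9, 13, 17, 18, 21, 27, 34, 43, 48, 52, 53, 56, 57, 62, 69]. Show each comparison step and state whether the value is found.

Binary search for 21 in [4, 6, 8, 9, 13, 17, 18, 21, 27, 34, 43, 48, 52, 53, 56, 57, 62, 69]:

lo=0, hi=17, mid=8, arr[mid]=27 -> 27 > 21, search left half
lo=0, hi=7, mid=3, arr[mid]=9 -> 9 < 21, search right half
lo=4, hi=7, mid=5, arr[mid]=17 -> 17 < 21, search right half
lo=6, hi=7, mid=6, arr[mid]=18 -> 18 < 21, search right half
lo=7, hi=7, mid=7, arr[mid]=21 -> Found target at index 7!

Binary search finds 21 at index 7 after 5 comparisons. The search repeatedly halves the search space by comparing with the middle element.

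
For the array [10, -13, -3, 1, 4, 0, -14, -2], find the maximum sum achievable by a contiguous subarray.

Using Kadane's algorithm on [10, -13, -3, 1, 4, 0, -14, -2]:

Scanning through the array:
Position 1 (value -13): max_ending_here = -3, max_so_far = 10
Position 2 (value -3): max_ending_here = -3, max_so_far = 10
Position 3 (value 1): max_ending_here = 1, max_so_far = 10
Position 4 (value 4): max_ending_here = 5, max_so_far = 10
Position 5 (value 0): max_ending_here = 5, max_so_far = 10
Position 6 (value -14): max_ending_here = -9, max_so_far = 10
Position 7 (value -2): max_ending_here = -2, max_so_far = 10

Maximum subarray: [10]
Maximum sum: 10

The maximum subarray is [10] with sum 10. This subarray runs from index 0 to index 0.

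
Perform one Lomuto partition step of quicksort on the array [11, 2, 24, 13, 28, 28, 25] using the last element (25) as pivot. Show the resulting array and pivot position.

Lomuto partition with pivot = 25:

Initial array: [11, 2, 24, 13, 28, 28, 25]

arr[0]=11 <= 25: swap with position 0, array becomes [11, 2, 24, 13, 28, 28, 25]
arr[1]=2 <= 25: swap with position 1, array becomes [11, 2, 24, 13, 28, 28, 25]
arr[2]=24 <= 25: swap with position 2, array becomes [11, 2, 24, 13, 28, 28, 25]
arr[3]=13 <= 25: swap with position 3, array becomes [11, 2, 24, 13, 28, 28, 25]
arr[4]=28 > 25: no swap
arr[5]=28 > 25: no swap

Place pivot at position 4: [11, 2, 24, 13, 25, 28, 28]
Pivot position: 4

After partitioning with pivot 25, the array becomes [11, 2, 24, 13, 25, 28, 28]. The pivot is placed at index 4. All elements to the left of the pivot are <= 25, and all elements to the right are > 25.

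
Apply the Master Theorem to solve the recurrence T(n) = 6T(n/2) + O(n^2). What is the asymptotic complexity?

Master Theorem for T(n) = 6T(n/2) + O(n^2):

a = 6, b = 2, c = 2
log_b(a) = log_2(6) = 2.5850

Case 1: c = 2 < log_2(6) = 2.5850
T(n) = O(n^(log_2 6))

For T(n) = 6T(n/2) + O(n^2): log_2(6) = 2.5850. This is Case 1 of the Master Theorem (c < log_b(a), work dominated by leaves), giving O(n^(log_2 6)).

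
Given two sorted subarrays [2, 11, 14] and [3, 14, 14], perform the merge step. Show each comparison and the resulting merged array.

Merging process:

Compare 2 vs 3: take 2 from left. Merged: [2]
Compare 11 vs 3: take 3 from right. Merged: [2, 3]
Compare 11 vs 14: take 11 from left. Merged: [2, 3, 11]
Compare 14 vs 14: take 14 from left. Merged: [2, 3, 11, 14]
Append remaining from right: [14, 14]. Merged: [2, 3, 11, 14, 14, 14]

Final merged array: [2, 3, 11, 14, 14, 14]
Total comparisons: 4

The merged array is [2, 3, 11, 14, 14, 14], requiring 4 comparisons. The merge step runs in O(n) time where n is the total number of elements.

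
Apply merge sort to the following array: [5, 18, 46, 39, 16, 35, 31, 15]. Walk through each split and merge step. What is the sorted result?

Merge sort trace:

Split: [5, 18, 46, 39, 16, 35, 31, 15] -> [5, 18, 46, 39] and [16, 35, 31, 15]
  Split: [5, 18, 46, 39] -> [5, 18] and [46, 39]
    Split: [5, 18] -> [5] and [18]
    Merge: [5] + [18] -> [5, 18]
    Split: [46, 39] -> [46] and [39]
    Merge: [46] + [39] -> [39, 46]
  Merge: [5, 18] + [39, 46] -> [5, 18, 39, 46]
  Split: [16, 35, 31, 15] -> [16, 35] and [31, 15]
    Split: [16, 35] -> [16] and [35]
    Merge: [16] + [35] -> [16, 35]
    Split: [31, 15] -> [31] and [15]
    Merge: [31] + [15] -> [15, 31]
  Merge: [16, 35] + [15, 31] -> [15, 16, 31, 35]
Merge: [5, 18, 39, 46] + [15, 16, 31, 35] -> [5, 15, 16, 18, 31, 35, 39, 46]

Final sorted array: [5, 15, 16, 18, 31, 35, 39, 46]

The merge sort proceeds by recursively splitting the array and merging sorted halves.
After all merges, the sorted array is [5, 15, 16, 18, 31, 35, 39, 46].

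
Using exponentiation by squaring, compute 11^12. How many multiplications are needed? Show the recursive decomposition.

Computing 11^12 by squaring (build up from 11^1; each line after the first costs one multiplication):

11^1 = 11
11^2 = (11^1)^2 = 11^2 = 121
11^3 = 11 * 11^2 = 11 * 121 = 1331
11^6 = (11^3)^2 = 1331^2 = 1771561
11^12 = (11^6)^2 = 1771561^2 = 3138428376721

Result: 3138428376721
Multiplications needed: 4 (4 lines after 11^1)

11^12 = 3138428376721. Using exponentiation by squaring, this requires 4 multiplications. The key idea: if the exponent is even, square the half-power; if odd, multiply by the base once.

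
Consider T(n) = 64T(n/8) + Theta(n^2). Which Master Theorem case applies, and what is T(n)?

Master Theorem for T(n) = 64T(n/8) + O(n^2):

a = 64, b = 8, c = 2
log_b(a) = log_8(64) = 2.0000

Case 2: c = 2 = log_8(64) = 2.0000
T(n) = O(n^2 log n) = O(n^2 log n)

For T(n) = 64T(n/8) + O(n^2): log_8(64) = 2.0000. This is Case 2 of the Master Theorem (c = log_b(a), equal work at all levels), giving O(n^2 log n).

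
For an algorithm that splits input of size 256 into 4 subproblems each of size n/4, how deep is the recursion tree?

For divide and conquer with division factor 4:

Problem sizes at each level:
Level 0: 256
Level 1: 64
Level 2: 16
Level 3: 4
Level 4: 1

The root is level 0 and the size-1 base case is level 4 (the tree spans levels 0 through 4, i.e. 5 levels counting the root), so the depth is the number of divisions: log_4(256) = 4

The recursion tree depth is log_4(256) = 4. At each level, the problem size is divided by 4, so it takes 4 divisions to reduce to a base case of size 1. The algorithm makes 4 recursive calls at each level.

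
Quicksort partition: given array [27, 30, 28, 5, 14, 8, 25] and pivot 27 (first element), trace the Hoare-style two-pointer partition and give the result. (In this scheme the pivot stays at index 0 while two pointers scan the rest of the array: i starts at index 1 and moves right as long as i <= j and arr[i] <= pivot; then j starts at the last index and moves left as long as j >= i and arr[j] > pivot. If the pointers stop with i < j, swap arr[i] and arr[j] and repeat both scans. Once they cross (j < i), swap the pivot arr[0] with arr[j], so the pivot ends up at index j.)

Hoare-style two-pointer partition with pivot = 27:

Initial array: [27, 30, 28, 5, 14, 8, 25]

Pointers start at i = 1, j = 6.
i stops at index 1 (arr[1]=30 > 27), j stops at index 6 (arr[6]=25 <= 27): swap arr[1] and arr[6], array becomes [27, 25, 28, 5, 14, 8, 30]
i stops at index 2 (arr[2]=28 > 27), j stops at index 5 (arr[5]=8 <= 27): swap arr[2] and arr[5], array becomes [27, 25, 8, 5, 14, 28, 30]
i ends at 5, j ends at 4: the pointers have crossed (j < i), so scanning stops.

Swap pivot arr[0] with arr[4] to place pivot at position 4: [14, 25, 8, 5, 27, 28, 30]
Pivot position: 4

After partitioning with pivot 27, the array becomes [14, 25, 8, 5, 27, 28, 30]. The pivot is placed at index 4. All elements to the left of the pivot are <= 27, and all elements to the right are > 27.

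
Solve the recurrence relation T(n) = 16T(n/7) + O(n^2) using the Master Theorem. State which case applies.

Master Theorem for T(n) = 16T(n/7) + O(n^2):

a = 16, b = 7, c = 2
log_b(a) = log_7(16) = 1.4248

Case 3: c = 2 > log_7(16) = 1.4248
T(n) = O(n^2) = O(n^2)

For T(n) = 16T(n/7) + O(n^2): log_7(16) = 1.4248. This is Case 3 of the Master Theorem (c > log_b(a), work dominated by root), giving O(n^2).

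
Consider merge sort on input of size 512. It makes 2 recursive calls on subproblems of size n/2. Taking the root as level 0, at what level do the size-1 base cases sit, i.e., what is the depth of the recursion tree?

For divide and conquer with division factor 2:

Problem sizes at each level:
Level 0: 512
Level 1: 256
Level 2: 128
Level 3: 64
Level 4: 32
Level 5: 16
Level 6: 8
Level 7: 4
Level 8: 2
Level 9: 1

The root is level 0 and the size-1 base case is level 9 (the tree spans levels 0 through 9, i.e. 10 levels counting the root), so the depth is the number of divisions: log_2(512) = 9

The recursion tree depth is log_2(512) = 9. At each level, the problem size is divided by 2, so it takes 9 divisions to reduce to a base case of size 1. The algorithm makes 2 recursive calls at each level.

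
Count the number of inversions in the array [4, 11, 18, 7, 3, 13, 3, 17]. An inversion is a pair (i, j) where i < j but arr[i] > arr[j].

Finding inversions in [4, 11, 18, 7, 3, 13, 3, 17]:

(0, 4): arr[0]=4 > arr[4]=3
(0, 6): arr[0]=4 > arr[6]=3
(1, 3): arr[1]=11 > arr[3]=7
(1, 4): arr[1]=11 > arr[4]=3
(1, 6): arr[1]=11 > arr[6]=3
(2, 3): arr[2]=18 > arr[3]=7
(2, 4): arr[2]=18 > arr[4]=3
(2, 5): arr[2]=18 > arr[5]=13
(2, 6): arr[2]=18 > arr[6]=3
(2, 7): arr[2]=18 > arr[7]=17
(3, 4): arr[3]=7 > arr[4]=3
(3, 6): arr[3]=7 > arr[6]=3
(5, 6): arr[5]=13 > arr[6]=3

Total inversions: 13

The array has 13 inversion(s): (0,4), (0,6), (1,3), (1,4), (1,6), (2,3), (2,4), (2,5), (2,6), (2,7), (3,4), (3,6), (5,6). Each pair (i,j) satisfies i < j and arr[i] > arr[j].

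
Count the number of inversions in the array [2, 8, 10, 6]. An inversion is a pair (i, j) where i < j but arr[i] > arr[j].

Finding inversions in [2, 8, 10, 6]:

(1, 3): arr[1]=8 > arr[3]=6
(2, 3): arr[2]=10 > arr[3]=6

Total inversions: 2

The array has 2 inversion(s): (1,3), (2,3). Each pair (i,j) satisfies i < j and arr[i] > arr[j].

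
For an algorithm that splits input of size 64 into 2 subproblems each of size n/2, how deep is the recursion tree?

For divide and conquer with division factor 2:

Problem sizes at each level:
Level 0: 64
Level 1: 32
Level 2: 16
Level 3: 8
Level 4: 4
Level 5: 2
Level 6: 1

The root is level 0 and the size-1 base case is level 6 (the tree spans levels 0 through 6, i.e. 7 levels counting the root), so the depth is the number of divisions: log_2(64) = 6

The recursion tree depth is log_2(64) = 6. At each level, the problem size is divided by 2, so it takes 6 divisions to reduce to a base case of size 1. The algorithm makes 2 recursive calls at each level.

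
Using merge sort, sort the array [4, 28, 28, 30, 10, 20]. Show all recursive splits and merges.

Merge sort trace:

Split: [4, 28, 28, 30, 10, 20] -> [4, 28, 28] and [30, 10, 20]
  Split: [4, 28, 28] -> [4] and [28, 28]
    Split: [28, 28] -> [28] and [28]
    Merge: [28] + [28] -> [28, 28]
  Merge: [4] + [28, 28] -> [4, 28, 28]
  Split: [30, 10, 20] -> [30] and [10, 20]
    Split: [10, 20] -> [10] and [20]
    Merge: [10] + [20] -> [10, 20]
  Merge: [30] + [10, 20] -> [10, 20, 30]
Merge: [4, 28, 28] + [10, 20, 30] -> [4, 10, 20, 28, 28, 30]

Final sorted array: [4, 10, 20, 28, 28, 30]

The merge sort proceeds by recursively splitting the array and merging sorted halves.
After all merges, the sorted array is [4, 10, 20, 28, 28, 30].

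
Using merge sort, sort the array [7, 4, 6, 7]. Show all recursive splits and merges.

Merge sort trace:

Split: [7, 4, 6, 7] -> [7, 4] and [6, 7]
  Split: [7, 4] -> [7] and [4]
  Merge: [7] + [4] -> [4, 7]
  Split: [6, 7] -> [6] and [7]
  Merge: [6] + [7] -> [6, 7]
Merge: [4, 7] + [6, 7] -> [4, 6, 7, 7]

Final sorted array: [4, 6, 7, 7]

The merge sort proceeds by recursively splitting the array and merging sorted halves.
After all merges, the sorted array is [4, 6, 7, 7].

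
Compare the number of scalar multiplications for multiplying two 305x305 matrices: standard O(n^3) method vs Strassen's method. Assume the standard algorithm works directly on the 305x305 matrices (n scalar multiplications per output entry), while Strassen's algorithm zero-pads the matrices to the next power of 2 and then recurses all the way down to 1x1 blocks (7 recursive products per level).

Matrix multiplication for 305x305 matrices:

Strassen's algorithm requires power-of-2 dimensions. Pad 305x305 to 512x512 (next power of 2).

Standard algorithm: 305^3 = 28372625 multiplications
Strassen's algorithm: 7^(log2(512)) = 7^9 = 40353607 multiplications
Difference: 28372625 - 40353607 = -11980982 (Strassen uses MORE here due to padding overhead — for small or just-over-power-of-2 n, padding can outweigh the per-level savings)

Standard: 28372625 multiplications (305^3). Strassen: 40353607 multiplications (7^9, after padding to 512x512). Strassen reduces 8 recursive multiplications to 7 at each level.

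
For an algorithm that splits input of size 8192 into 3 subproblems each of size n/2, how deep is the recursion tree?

For divide and conquer with division factor 2:

Problem sizes at each level:
Level 0: 8192
Level 1: 4096
Level 2: 2048
Level 3: 1024
Level 4: 512
Level 5: 256
Level 6: 128
Level 7: 64
Level 8: 32
Level 9: 16
Level 10: 8
Level 11: 4
Level 12: 2
Level 13: 1

The root is level 0 and the size-1 base case is level 13 (the tree spans levels 0 through 13, i.e. 14 levels counting the root), so the depth is the number of divisions: log_2(8192) = 13

The recursion tree depth is log_2(8192) = 13. At each level, the problem size is divided by 2, so it takes 13 divisions to reduce to a base case of size 1. The algorithm makes 3 recursive calls at each level.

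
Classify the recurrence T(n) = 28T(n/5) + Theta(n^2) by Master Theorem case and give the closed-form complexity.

Master Theorem for T(n) = 28T(n/5) + O(n^2):

a = 28, b = 5, c = 2
log_b(a) = log_5(28) = 2.0704

Case 1: c = 2 < log_5(28) = 2.0704
T(n) = O(n^(log_5 28))

For T(n) = 28T(n/5) + O(n^2): log_5(28) = 2.0704. This is Case 1 of the Master Theorem (c < log_b(a), work dominated by leaves), giving O(n^(log_5 28)).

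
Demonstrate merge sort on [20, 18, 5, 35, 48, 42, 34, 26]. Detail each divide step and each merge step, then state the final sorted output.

Merge sort trace:

Split: [20, 18, 5, 35, 48, 42, 34, 26] -> [20, 18, 5, 35] and [48, 42, 34, 26]
  Split: [20, 18, 5, 35] -> [20, 18] and [5, 35]
    Split: [20, 18] -> [20] and [18]
    Merge: [20] + [18] -> [18, 20]
    Split: [5, 35] -> [5] and [35]
    Merge: [5] + [35] -> [5, 35]
  Merge: [18, 20] + [5, 35] -> [5, 18, 20, 35]
  Split: [48, 42, 34, 26] -> [48, 42] and [34, 26]
    Split: [48, 42] -> [48] and [42]
    Merge: [48] + [42] -> [42, 48]
    Split: [34, 26] -> [34] and [26]
    Merge: [34] + [26] -> [26, 34]
  Merge: [42, 48] + [26, 34] -> [26, 34, 42, 48]
Merge: [5, 18, 20, 35] + [26, 34, 42, 48] -> [5, 18, 20, 26, 34, 35, 42, 48]

Final sorted array: [5, 18, 20, 26, 34, 35, 42, 48]

The merge sort proceeds by recursively splitting the array and merging sorted halves.
After all merges, the sorted array is [5, 18, 20, 26, 34, 35, 42, 48].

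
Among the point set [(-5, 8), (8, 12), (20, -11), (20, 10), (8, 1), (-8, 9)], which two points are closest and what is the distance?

Computing all pairwise distances among 6 points:

d((-5, 8), (8, 12)) = 13.6015
d((-5, 8), (20, -11)) = 31.4006
d((-5, 8), (20, 10)) = 25.0799
d((-5, 8), (8, 1)) = 14.7648
d((-5, 8), (-8, 9)) = 3.1623 <-- minimum
d((8, 12), (20, -11)) = 25.9422
d((8, 12), (20, 10)) = 12.1655
d((8, 12), (8, 1)) = 11.0
d((8, 12), (-8, 9)) = 16.2788
d((20, -11), (20, 10)) = 21.0
d((20, -11), (8, 1)) = 16.9706
d((20, -11), (-8, 9)) = 34.4093
d((20, 10), (8, 1)) = 15.0
d((20, 10), (-8, 9)) = 28.0179
d((8, 1), (-8, 9)) = 17.8885

Closest pair: (-5, 8) and (-8, 9) with distance 3.1623

The closest pair is (-5, 8) and (-8, 9) with Euclidean distance 3.1623. For 6 points, brute-force pairwise comparison is shown above. For large n, the divide-and-conquer algorithm (sort by x, recurse on halves, check the dividing strip) achieves O(n log n).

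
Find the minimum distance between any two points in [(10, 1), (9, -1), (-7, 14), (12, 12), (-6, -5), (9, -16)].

Computing all pairwise distances among 6 points:

d((10, 1), (9, -1)) = 2.2361 <-- minimum
d((10, 1), (-7, 14)) = 21.4009
d((10, 1), (12, 12)) = 11.1803
d((10, 1), (-6, -5)) = 17.088
d((10, 1), (9, -16)) = 17.0294
d((9, -1), (-7, 14)) = 21.9317
d((9, -1), (12, 12)) = 13.3417
d((9, -1), (-6, -5)) = 15.5242
d((9, -1), (9, -16)) = 15.0
d((-7, 14), (12, 12)) = 19.105
d((-7, 14), (-6, -5)) = 19.0263
d((-7, 14), (9, -16)) = 34.0
d((12, 12), (-6, -5)) = 24.7588
d((12, 12), (9, -16)) = 28.1603
d((-6, -5), (9, -16)) = 18.6011

Closest pair: (10, 1) and (9, -1) with distance 2.2361

The closest pair is (10, 1) and (9, -1) with Euclidean distance 2.2361. For 6 points, brute-force pairwise comparison is shown above. For large n, the divide-and-conquer algorithm (sort by x, recurse on halves, check the dividing strip) achieves O(n log n).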